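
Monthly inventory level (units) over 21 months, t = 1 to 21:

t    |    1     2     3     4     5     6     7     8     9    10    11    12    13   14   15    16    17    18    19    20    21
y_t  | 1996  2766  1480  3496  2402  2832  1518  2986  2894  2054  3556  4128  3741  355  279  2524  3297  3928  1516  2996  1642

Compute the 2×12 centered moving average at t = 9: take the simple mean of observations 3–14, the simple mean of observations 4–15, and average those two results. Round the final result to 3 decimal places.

Sum over 3–14: 1480 + 3496 + 2402 + 2832 + 1518 + 2986 + 2894 + 2054 + 3556 + 4128 + 3741 + 355 = 31442
Sum over 4–15: 3496 + 2402 + 2832 + 1518 + 2986 + 2894 + 2054 + 3556 + 4128 + 3741 + 355 + 279 = 30241
CMA at t=9 = (31442 + 30241) / (2·12) = 61683 / 24 = 2570.125

2570.125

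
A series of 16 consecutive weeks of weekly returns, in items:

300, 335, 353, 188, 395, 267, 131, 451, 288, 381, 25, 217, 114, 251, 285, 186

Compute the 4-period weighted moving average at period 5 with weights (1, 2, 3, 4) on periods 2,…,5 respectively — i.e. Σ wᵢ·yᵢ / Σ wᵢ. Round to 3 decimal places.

Weighted sum: 1·335 + 2·353 + 3·188 + 4·395 = 335 + 706 + 564 + 1580 = 3185
Weight total: 1 + 2 + 3 + 4 = 10
WMA = 3185 / 10 = 318.500

318.500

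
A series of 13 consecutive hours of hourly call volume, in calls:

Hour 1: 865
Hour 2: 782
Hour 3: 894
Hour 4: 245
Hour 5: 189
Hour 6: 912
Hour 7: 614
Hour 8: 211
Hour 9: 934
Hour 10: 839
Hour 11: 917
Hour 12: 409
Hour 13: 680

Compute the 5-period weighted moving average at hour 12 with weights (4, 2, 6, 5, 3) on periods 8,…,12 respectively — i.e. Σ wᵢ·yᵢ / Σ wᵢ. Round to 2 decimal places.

677.90

Weighted sum: 4·211 + 2·934 + 6·839 + 5·917 + 3·409 = 844 + 1868 + 5034 + 4585 + 1227 = 13558
Weight total: 4 + 2 + 6 + 5 + 3 = 20
WMA = 13558 / 20 = 677.90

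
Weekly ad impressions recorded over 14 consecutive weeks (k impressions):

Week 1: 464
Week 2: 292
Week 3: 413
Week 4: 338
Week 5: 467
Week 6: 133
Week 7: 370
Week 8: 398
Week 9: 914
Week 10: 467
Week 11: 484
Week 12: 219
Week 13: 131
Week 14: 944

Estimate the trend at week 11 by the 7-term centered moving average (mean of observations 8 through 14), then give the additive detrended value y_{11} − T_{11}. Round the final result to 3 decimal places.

-24.143

Trend T_11 = (398 + 914 + 467 + 484 + 219 + 131 + 944) / 7 = 3557/7 = 508.14286
Detrended value: 484 − 508.14286 = -24.143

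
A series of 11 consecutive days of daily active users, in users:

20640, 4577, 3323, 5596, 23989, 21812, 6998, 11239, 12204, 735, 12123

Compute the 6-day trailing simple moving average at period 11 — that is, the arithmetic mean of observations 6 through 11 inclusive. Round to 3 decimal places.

10851.833

Sum of periods 6–11: 21812 + 6998 + 11239 + 12204 + 735 + 12123 = 65111
Divide by 6: 65111 / 6 = 10851.833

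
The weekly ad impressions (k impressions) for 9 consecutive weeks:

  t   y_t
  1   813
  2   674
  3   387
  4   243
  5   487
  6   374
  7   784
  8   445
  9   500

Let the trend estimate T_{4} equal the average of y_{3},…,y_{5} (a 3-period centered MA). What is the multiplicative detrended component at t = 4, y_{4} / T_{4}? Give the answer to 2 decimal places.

Trend T_4 = (387 + 243 + 487) / 3 = 1117/3 = 372.3333
Ratio to trend: 243 / 372.3333 = 0.65

0.65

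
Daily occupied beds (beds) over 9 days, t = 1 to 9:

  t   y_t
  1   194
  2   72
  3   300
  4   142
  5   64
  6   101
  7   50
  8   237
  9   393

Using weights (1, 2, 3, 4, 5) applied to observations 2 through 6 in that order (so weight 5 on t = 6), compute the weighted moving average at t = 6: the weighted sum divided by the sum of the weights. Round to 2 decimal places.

123.93

Weighted sum: 1·72 + 2·300 + 3·142 + 4·64 + 5·101 = 72 + 600 + 426 + 256 + 505 = 1859
Weight total: 1 + 2 + 3 + 4 + 5 = 15
WMA = 1859 / 15 = 123.93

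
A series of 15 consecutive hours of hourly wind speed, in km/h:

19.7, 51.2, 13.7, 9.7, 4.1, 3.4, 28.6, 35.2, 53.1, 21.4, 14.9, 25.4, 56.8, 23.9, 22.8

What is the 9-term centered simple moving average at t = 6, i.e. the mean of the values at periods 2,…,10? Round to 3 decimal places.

24.489

Sum of periods 2–10: 51.2 + 13.7 + 9.7 + 4.1 + 3.4 + 28.6 + 35.2 + 53.1 + 21.4 = 220.4
Divide by 9: 220.4 / 9 = 24.489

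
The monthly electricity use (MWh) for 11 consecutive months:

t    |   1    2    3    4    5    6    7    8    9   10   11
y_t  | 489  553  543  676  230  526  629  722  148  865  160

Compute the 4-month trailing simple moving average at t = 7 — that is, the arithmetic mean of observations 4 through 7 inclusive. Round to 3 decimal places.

515.250

Sum of periods 4–7: 676 + 230 + 526 + 629 = 2061
Divide by 4: 2061 / 4 = 515.250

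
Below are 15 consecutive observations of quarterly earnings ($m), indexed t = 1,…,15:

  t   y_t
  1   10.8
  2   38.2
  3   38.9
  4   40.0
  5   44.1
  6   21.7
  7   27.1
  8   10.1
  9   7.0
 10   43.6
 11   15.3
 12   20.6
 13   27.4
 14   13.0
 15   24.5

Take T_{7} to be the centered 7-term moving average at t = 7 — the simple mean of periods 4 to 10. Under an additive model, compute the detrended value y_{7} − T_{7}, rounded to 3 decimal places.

Trend T_7 = (40.0 + 44.1 + 21.7 + 27.1 + 10.1 + 7.0 + 43.6) / 7 = 193.6/7 = 27.65714
Detrended value: 27.1 − 27.65714 = -0.557

-0.557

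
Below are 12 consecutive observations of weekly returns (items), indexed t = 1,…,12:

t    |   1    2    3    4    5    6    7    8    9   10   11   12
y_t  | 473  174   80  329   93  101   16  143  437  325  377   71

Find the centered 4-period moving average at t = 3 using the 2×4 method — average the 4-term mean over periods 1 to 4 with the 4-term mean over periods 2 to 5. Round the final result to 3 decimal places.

Sum over 1–4: 473 + 174 + 80 + 329 = 1056
Sum over 2–5: 174 + 80 + 329 + 93 = 676
CMA at t=3 = (1056 + 676) / (2·4) = 1732 / 8 = 216.500

216.500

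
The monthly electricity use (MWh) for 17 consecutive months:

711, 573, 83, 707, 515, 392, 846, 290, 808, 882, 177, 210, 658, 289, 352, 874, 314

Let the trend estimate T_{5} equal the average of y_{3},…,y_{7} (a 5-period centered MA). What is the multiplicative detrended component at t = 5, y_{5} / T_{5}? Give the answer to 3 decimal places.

Trend T_5 = (83 + 707 + 515 + 392 + 846) / 5 = 2543/5 = 508.60000
Ratio to trend: 515 / 508.60000 = 1.013

1.013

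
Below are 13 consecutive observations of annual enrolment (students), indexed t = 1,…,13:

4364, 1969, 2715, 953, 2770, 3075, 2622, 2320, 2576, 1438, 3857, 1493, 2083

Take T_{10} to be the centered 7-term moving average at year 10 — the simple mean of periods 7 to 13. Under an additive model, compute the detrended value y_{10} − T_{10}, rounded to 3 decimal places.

-903.286

Trend T_10 = (2622 + 2320 + 2576 + 1438 + 3857 + 1493 + 2083) / 7 = 16389/7 = 2341.28571
Detrended value: 1438 − 2341.28571 = -903.286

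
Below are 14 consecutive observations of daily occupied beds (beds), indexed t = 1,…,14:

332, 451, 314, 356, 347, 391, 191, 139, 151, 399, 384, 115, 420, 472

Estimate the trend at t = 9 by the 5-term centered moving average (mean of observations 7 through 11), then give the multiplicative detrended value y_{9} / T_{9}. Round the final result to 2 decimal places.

Trend T_9 = (191 + 139 + 151 + 399 + 384) / 5 = 1264/5 = 252.8000
Ratio to trend: 151 / 252.8000 = 0.60

0.60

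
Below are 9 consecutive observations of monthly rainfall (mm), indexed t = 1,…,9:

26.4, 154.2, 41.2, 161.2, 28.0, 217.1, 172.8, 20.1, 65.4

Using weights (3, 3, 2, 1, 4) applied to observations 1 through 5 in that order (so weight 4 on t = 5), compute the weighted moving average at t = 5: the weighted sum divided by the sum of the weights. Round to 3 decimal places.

Weighted sum: 3·26.4 + 3·154.2 + 2·41.2 + 1·161.2 + 4·28.0 = 79.2 + 462.6 + 82.4 + 161.2 + 112.0 = 897.4
Weight total: 3 + 3 + 2 + 1 + 4 = 13
WMA = 897.4 / 13 = 69.031

69.031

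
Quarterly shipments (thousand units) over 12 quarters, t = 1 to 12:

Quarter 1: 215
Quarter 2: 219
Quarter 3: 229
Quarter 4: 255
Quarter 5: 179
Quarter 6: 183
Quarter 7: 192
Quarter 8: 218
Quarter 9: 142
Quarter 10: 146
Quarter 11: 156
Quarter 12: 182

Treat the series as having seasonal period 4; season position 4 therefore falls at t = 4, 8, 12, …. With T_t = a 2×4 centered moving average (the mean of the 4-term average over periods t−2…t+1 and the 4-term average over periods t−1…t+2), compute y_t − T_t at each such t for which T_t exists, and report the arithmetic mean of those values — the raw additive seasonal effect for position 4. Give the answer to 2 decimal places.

38.94

Season position 4 occurs at t = 4, 8 (where T_t is defined).
t=4: T_4 = 216.0000; y_4 − T_4 = 255 − 216.0000 = 39.0000
t=8: T_8 = 179.1250; y_8 − T_8 = 218 − 179.1250 = 38.8750
Mean deviation: (39.0000 + 38.8750) / 2 = 38.94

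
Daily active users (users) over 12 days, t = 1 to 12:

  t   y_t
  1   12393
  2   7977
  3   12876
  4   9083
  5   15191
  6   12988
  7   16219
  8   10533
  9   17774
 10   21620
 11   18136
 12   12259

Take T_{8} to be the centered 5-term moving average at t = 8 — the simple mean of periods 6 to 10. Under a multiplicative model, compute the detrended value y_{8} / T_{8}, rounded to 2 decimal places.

0.67

Trend T_8 = (12988 + 16219 + 10533 + 17774 + 21620) / 5 = 79134/5 = 15826.8000
Ratio to trend: 10533 / 15826.8000 = 0.67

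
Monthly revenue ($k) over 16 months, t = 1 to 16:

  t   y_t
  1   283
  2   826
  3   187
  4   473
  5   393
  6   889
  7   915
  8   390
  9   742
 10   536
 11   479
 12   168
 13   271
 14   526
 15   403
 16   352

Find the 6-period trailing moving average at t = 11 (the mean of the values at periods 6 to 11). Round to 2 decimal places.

658.50

Sum of periods 6–11: 889 + 915 + 390 + 742 + 536 + 479 = 3951
Divide by 6: 3951 / 6 = 658.50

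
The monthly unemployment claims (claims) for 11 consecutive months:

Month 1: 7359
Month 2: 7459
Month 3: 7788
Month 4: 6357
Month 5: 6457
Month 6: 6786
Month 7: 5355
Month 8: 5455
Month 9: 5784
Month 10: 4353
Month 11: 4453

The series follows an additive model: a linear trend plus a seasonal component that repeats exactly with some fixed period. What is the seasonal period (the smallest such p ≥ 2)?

First differences y_{t+1} − y_t: 100, 329, -1431, 100, 329, -1431, 100, 329, …
The difference pattern repeats every 3 terms and not for any smaller step, so p = 3.

3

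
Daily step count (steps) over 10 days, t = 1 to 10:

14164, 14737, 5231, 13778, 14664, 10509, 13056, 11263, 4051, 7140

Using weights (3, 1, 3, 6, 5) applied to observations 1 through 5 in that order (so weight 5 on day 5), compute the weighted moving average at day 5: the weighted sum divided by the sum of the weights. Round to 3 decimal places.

12717.222

Weighted sum: 3·14164 + 1·14737 + 3·5231 + 6·13778 + 5·14664 = 42492 + 14737 + 15693 + 82668 + 73320 = 228910
Weight total: 3 + 1 + 3 + 6 + 5 = 18
WMA = 228910 / 18 = 12717.222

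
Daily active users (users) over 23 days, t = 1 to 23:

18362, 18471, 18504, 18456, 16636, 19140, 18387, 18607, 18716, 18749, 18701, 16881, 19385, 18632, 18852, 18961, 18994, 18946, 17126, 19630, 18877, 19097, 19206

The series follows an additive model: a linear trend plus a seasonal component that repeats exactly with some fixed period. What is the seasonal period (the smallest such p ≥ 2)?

7

First differences y_{t+1} − y_t: 109, 33, -48, -1820, 2504, -753, 220, 109, 33, -48, -1820, 2504, -753, 220, 109, 33, …
The difference pattern repeats every 7 terms and not for any smaller step, so p = 7.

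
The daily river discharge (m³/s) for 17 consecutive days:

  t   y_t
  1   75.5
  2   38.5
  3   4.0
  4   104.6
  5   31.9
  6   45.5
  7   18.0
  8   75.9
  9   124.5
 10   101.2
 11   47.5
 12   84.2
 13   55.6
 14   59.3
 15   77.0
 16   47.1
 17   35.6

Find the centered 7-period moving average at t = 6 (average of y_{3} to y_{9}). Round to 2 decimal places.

Sum of periods 3–9: 4.0 + 104.6 + 31.9 + 45.5 + 18.0 + 75.9 + 124.5 = 404.4
Divide by 7: 404.4 / 7 = 57.77

57.77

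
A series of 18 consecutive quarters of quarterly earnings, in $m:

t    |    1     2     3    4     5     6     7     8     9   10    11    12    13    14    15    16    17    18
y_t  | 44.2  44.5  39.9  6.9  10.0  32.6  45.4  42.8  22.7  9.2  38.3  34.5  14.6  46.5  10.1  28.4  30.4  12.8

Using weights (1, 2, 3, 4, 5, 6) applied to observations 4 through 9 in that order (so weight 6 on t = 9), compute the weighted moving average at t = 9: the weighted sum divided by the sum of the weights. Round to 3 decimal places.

Weighted sum: 1·6.9 + 2·10.0 + 3·32.6 + 4·45.4 + 5·42.8 + 6·22.7 = 6.9 + 20.0 + 97.8 + 181.6 + 214.0 + 136.2 = 656.5
Weight total: 1 + 2 + 3 + 4 + 5 + 6 = 21
WMA = 656.5 / 21 = 31.262

31.262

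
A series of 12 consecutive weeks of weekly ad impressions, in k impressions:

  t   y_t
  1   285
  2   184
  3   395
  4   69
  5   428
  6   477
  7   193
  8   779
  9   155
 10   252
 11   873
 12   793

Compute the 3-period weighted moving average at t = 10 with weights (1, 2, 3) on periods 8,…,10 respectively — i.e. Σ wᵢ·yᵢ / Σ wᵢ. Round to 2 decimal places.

307.50

Weighted sum: 1·779 + 2·155 + 3·252 = 779 + 310 + 756 = 1845
Weight total: 1 + 2 + 3 = 6
WMA = 1845 / 6 = 307.50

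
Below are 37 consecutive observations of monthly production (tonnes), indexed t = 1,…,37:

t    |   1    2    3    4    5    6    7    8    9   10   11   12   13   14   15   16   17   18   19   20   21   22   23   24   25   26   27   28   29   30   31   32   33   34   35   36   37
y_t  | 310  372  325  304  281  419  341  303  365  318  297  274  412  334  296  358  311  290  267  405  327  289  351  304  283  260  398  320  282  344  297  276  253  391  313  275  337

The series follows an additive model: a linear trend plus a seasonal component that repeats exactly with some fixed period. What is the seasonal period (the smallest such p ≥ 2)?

7

First differences y_{t+1} − y_t: 62, -47, -21, -23, 138, -78, -38, 62, -47, -21, -23, 138, -78, -38, 62, -47, …
The difference pattern repeats every 7 terms and not for any smaller step, so p = 7.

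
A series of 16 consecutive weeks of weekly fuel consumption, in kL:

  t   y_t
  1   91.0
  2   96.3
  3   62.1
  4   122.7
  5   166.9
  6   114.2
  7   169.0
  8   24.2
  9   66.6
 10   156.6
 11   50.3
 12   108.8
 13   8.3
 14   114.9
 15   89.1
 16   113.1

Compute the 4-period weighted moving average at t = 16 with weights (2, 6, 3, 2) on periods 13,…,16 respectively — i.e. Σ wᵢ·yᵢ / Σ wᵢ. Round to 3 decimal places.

92.269

Weighted sum: 2·8.3 + 6·114.9 + 3·89.1 + 2·113.1 = 16.6 + 689.4 + 267.3 + 226.2 = 1199.5
Weight total: 2 + 6 + 3 + 2 = 13
WMA = 1199.5 / 13 = 92.269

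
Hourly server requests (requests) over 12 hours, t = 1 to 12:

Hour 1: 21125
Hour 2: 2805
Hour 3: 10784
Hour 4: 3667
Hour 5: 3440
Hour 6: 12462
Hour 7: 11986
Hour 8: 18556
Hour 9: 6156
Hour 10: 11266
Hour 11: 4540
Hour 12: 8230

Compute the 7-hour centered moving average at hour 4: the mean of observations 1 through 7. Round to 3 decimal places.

9467.000

Sum of periods 1–7: 21125 + 2805 + 10784 + 3667 + 3440 + 12462 + 11986 = 66269
Divide by 7: 66269 / 7 = 9467.000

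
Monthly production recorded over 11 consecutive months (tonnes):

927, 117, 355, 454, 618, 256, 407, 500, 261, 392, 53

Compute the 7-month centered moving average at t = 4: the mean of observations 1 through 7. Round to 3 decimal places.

Sum of periods 1–7: 927 + 117 + 355 + 454 + 618 + 256 + 407 = 3134
Divide by 7: 3134 / 7 = 447.714

447.714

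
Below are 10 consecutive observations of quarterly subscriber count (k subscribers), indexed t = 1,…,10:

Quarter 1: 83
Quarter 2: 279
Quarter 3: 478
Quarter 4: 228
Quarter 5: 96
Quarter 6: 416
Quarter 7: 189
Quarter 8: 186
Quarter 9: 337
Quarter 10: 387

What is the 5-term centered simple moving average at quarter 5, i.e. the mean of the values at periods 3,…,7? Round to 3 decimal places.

281.400

Sum of periods 3–7: 478 + 228 + 96 + 416 + 189 = 1407
Divide by 5: 1407 / 5 = 281.400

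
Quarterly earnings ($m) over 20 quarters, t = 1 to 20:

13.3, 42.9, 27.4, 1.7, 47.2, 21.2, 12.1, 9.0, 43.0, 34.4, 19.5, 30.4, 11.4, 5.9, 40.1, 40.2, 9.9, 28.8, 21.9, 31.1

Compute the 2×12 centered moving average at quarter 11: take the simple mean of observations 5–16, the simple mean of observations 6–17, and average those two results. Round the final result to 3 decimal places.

Sum over 5–16: 47.2 + 21.2 + 12.1 + 9.0 + 43.0 + 34.4 + 19.5 + 30.4 + 11.4 + 5.9 + 40.1 + 40.2 = 314.4
Sum over 6–17: 21.2 + 12.1 + 9.0 + 43.0 + 34.4 + 19.5 + 30.4 + 11.4 + 5.9 + 40.1 + 40.2 + 9.9 = 277.1
CMA at t=11 = (314.4 + 277.1) / (2·12) = 591.5 / 24 = 24.646

24.646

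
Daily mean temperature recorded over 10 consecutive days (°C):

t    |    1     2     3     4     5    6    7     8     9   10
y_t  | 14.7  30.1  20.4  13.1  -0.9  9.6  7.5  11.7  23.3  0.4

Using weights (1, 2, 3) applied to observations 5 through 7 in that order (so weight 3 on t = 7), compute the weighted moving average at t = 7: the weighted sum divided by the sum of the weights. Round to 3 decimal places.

Weighted sum: 1·-0.9 + 2·9.6 + 3·7.5 = -0.9 + 19.2 + 22.5 = 40.8
Weight total: 1 + 2 + 3 = 6
WMA = 40.8 / 6 = 6.800

6.800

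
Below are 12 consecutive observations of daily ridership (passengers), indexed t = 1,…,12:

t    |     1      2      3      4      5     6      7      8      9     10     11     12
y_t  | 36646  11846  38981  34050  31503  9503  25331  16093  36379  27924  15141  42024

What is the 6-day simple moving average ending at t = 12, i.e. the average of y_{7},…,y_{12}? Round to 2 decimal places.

27148.67

Sum of periods 7–12: 25331 + 16093 + 36379 + 27924 + 15141 + 42024 = 162892
Divide by 6: 162892 / 6 = 27148.67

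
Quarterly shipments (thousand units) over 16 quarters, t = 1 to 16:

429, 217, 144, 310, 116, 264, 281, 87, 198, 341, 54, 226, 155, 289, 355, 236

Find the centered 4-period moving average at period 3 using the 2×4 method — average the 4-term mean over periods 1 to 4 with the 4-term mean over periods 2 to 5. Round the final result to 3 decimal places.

235.875

Sum over 1–4: 429 + 217 + 144 + 310 = 1100
Sum over 2–5: 217 + 144 + 310 + 116 = 787
CMA at t=3 = (1100 + 787) / (2·4) = 1887 / 8 = 235.875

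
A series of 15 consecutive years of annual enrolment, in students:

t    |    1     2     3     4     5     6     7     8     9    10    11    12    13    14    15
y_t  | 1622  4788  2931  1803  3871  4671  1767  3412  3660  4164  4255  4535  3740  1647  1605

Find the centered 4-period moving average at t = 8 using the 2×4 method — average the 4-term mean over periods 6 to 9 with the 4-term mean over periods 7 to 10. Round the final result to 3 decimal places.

3314.125

Sum over 6–9: 4671 + 1767 + 3412 + 3660 = 13510
Sum over 7–10: 1767 + 3412 + 3660 + 4164 = 13003
CMA at t=8 = (13510 + 13003) / (2·4) = 26513 / 8 = 3314.125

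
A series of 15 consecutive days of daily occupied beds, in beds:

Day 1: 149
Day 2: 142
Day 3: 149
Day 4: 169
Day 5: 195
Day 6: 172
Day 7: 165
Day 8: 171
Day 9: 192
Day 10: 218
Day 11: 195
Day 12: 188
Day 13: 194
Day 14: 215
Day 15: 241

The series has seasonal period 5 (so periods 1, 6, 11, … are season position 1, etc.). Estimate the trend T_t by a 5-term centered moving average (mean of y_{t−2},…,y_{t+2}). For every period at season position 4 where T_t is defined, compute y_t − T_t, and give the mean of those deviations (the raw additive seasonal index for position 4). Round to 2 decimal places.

3.70

Season position 4 occurs at t = 4, 9 (where T_t is defined).
t=4: T_4 = 165.4000; y_4 − T_4 = 169 − 165.4000 = 3.6000
t=9: T_9 = 188.2000; y_9 − T_9 = 192 − 188.2000 = 3.8000
Mean deviation: (3.6000 + 3.8000) / 2 = 3.70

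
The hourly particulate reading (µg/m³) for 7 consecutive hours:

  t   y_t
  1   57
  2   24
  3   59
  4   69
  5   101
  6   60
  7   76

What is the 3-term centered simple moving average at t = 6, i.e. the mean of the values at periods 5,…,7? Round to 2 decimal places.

79.00

Sum of periods 5–7: 101 + 60 + 76 = 237
Divide by 3: 237 / 3 = 79.00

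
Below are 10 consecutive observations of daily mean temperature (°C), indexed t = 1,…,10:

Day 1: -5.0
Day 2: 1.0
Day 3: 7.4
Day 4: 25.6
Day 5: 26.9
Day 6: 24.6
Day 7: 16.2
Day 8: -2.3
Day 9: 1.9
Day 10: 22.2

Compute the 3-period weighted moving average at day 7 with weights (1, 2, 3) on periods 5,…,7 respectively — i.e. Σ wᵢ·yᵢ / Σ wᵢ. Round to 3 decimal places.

Weighted sum: 1·26.9 + 2·24.6 + 3·16.2 = 26.9 + 49.2 + 48.6 = 124.7
Weight total: 1 + 2 + 3 = 6
WMA = 124.7 / 6 = 20.783

20.783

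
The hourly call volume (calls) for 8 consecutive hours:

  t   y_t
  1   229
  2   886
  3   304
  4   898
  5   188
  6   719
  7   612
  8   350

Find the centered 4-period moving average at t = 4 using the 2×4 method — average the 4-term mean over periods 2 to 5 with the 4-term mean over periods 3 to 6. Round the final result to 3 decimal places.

Sum over 2–5: 886 + 304 + 898 + 188 = 2276
Sum over 3–6: 304 + 898 + 188 + 719 = 2109
CMA at t=4 = (2276 + 2109) / (2·4) = 4385 / 8 = 548.125

548.125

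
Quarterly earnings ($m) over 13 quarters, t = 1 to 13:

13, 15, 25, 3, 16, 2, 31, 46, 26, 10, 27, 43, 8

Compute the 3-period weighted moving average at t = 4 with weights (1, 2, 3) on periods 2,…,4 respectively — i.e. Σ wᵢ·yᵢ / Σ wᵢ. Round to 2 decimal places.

12.33

Weighted sum: 1·15 + 2·25 + 3·3 = 15 + 50 + 9 = 74
Weight total: 1 + 2 + 3 = 6
WMA = 74 / 6 = 12.33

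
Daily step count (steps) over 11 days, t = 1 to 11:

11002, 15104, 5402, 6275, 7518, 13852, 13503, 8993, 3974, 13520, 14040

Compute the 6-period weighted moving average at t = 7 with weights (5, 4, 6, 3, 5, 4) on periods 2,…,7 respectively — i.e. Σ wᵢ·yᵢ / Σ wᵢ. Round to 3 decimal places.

Weighted sum: 5·15104 + 4·5402 + 6·6275 + 3·7518 + 5·13852 + 4·13503 = 75520 + 21608 + 37650 + 22554 + 69260 + 54012 = 280604
Weight total: 5 + 4 + 6 + 3 + 5 + 4 = 27
WMA = 280604 / 27 = 10392.741

10392.741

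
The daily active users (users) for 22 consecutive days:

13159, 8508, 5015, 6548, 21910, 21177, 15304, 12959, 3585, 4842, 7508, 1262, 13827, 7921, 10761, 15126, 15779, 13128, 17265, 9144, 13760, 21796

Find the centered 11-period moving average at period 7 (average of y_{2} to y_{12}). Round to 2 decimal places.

9874.36

Sum of periods 2–12: 8508 + 5015 + 6548 + 21910 + 21177 + 15304 + 12959 + 3585 + 4842 + 7508 + 1262 = 108618
Divide by 11: 108618 / 11 = 9874.36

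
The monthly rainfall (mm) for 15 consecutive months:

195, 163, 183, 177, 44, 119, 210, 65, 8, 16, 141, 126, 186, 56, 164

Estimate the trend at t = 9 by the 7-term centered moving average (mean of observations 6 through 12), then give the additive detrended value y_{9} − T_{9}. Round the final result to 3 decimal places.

-89.857

Trend T_9 = (119 + 210 + 65 + 8 + 16 + 141 + 126) / 7 = 685/7 = 97.85714
Detrended value: 8 − 97.85714 = -89.857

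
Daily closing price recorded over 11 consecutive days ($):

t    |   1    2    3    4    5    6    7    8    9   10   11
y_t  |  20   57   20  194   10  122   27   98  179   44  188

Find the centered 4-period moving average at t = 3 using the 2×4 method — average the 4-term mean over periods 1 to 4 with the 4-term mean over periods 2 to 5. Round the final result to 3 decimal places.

Sum over 1–4: 20 + 57 + 20 + 194 = 291
Sum over 2–5: 57 + 20 + 194 + 10 = 281
CMA at t=3 = (291 + 281) / (2·4) = 572 / 8 = 71.500

71.500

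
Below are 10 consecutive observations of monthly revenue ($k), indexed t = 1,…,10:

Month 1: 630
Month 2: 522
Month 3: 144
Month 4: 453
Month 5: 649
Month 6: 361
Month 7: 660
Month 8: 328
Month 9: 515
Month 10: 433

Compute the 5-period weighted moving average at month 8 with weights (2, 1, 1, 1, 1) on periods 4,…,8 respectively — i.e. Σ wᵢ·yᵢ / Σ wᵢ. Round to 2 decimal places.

484.00

Weighted sum: 2·453 + 1·649 + 1·361 + 1·660 + 1·328 = 906 + 649 + 361 + 660 + 328 = 2904
Weight total: 2 + 1 + 1 + 1 + 1 = 6
WMA = 2904 / 6 = 484.00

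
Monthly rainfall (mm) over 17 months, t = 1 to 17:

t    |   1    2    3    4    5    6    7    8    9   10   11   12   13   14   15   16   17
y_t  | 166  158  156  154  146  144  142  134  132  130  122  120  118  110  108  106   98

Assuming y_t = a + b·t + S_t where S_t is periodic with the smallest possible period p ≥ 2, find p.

3

First differences y_{t+1} − y_t: -8, -2, -2, -8, -2, -2, -8, -2, …
The difference pattern repeats every 3 terms and not for any smaller step, so p = 3.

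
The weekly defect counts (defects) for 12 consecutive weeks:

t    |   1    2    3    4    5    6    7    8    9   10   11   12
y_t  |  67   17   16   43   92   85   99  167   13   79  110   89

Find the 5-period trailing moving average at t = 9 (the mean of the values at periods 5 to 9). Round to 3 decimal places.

91.200

Sum of periods 5–9: 92 + 85 + 99 + 167 + 13 = 456
Divide by 5: 456 / 5 = 91.200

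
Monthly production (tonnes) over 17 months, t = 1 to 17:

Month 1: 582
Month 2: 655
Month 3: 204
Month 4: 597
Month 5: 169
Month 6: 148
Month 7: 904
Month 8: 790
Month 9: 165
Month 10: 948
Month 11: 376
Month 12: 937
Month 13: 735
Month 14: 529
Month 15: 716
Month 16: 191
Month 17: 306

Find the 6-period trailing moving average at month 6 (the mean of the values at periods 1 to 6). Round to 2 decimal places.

392.50

Sum of periods 1–6: 582 + 655 + 204 + 597 + 169 + 148 = 2355
Divide by 6: 2355 / 6 = 392.50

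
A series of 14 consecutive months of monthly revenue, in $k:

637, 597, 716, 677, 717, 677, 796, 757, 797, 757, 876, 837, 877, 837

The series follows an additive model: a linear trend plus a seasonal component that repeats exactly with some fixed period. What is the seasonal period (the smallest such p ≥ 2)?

First differences y_{t+1} − y_t: -40, 119, -39, 40, -40, 119, -39, 40, -40, 119, …
The difference pattern repeats every 4 terms and not for any smaller step, so p = 4.

4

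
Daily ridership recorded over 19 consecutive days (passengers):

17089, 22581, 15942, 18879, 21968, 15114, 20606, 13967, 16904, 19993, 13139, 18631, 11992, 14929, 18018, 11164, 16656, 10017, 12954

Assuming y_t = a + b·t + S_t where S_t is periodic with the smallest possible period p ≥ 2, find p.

First differences y_{t+1} − y_t: 5492, -6639, 2937, 3089, -6854, 5492, -6639, 2937, 3089, -6854, 5492, -6639, …
The difference pattern repeats every 5 terms and not for any smaller step, so p = 5.

5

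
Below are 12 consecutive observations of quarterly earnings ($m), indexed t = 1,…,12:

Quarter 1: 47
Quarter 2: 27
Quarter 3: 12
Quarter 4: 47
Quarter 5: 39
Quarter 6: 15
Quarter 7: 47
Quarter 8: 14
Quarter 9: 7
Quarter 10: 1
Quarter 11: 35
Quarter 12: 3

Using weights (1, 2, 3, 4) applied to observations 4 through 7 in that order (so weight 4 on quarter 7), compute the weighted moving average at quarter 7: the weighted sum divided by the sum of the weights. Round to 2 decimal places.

35.80

Weighted sum: 1·47 + 2·39 + 3·15 + 4·47 = 47 + 78 + 45 + 188 = 358
Weight total: 1 + 2 + 3 + 4 = 10
WMA = 358 / 10 = 35.80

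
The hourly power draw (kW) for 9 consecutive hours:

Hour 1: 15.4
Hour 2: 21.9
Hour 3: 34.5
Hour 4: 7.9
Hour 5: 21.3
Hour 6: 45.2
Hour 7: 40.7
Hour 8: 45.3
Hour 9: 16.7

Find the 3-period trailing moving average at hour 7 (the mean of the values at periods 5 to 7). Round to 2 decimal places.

35.73

Sum of periods 5–7: 21.3 + 45.2 + 40.7 = 107.2
Divide by 3: 107.2 / 3 = 35.73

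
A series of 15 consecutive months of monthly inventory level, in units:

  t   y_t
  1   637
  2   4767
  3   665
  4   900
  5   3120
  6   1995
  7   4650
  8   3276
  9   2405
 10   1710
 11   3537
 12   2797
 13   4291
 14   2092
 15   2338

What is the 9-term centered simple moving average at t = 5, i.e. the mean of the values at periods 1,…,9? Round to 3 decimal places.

2490.556

Sum of periods 1–9: 637 + 4767 + 665 + 900 + 3120 + 1995 + 4650 + 3276 + 2405 = 22415
Divide by 9: 22415 / 9 = 2490.556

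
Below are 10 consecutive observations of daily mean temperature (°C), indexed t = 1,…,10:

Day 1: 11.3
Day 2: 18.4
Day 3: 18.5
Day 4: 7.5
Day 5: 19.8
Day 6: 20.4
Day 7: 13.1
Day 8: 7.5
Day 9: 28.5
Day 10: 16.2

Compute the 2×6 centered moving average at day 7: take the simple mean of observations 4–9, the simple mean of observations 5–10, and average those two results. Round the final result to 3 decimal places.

Sum over 4–9: 7.5 + 19.8 + 20.4 + 13.1 + 7.5 + 28.5 = 96.8
Sum over 5–10: 19.8 + 20.4 + 13.1 + 7.5 + 28.5 + 16.2 = 105.5
CMA at t=7 = (96.8 + 105.5) / (2·6) = 202.3 / 12 = 16.858

16.858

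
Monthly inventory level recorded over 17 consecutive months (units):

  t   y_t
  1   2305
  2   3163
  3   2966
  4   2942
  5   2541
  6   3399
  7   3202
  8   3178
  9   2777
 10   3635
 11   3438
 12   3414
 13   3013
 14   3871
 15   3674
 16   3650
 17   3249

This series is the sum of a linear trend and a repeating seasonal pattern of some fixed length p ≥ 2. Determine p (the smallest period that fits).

4

First differences y_{t+1} − y_t: 858, -197, -24, -401, 858, -197, -24, -401, 858, -197, …
The difference pattern repeats every 4 terms and not for any smaller step, so p = 4.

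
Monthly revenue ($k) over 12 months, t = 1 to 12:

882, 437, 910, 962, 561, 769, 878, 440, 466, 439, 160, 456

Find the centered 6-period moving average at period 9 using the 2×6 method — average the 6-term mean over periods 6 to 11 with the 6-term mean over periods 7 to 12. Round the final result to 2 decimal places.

499.25

Sum over 6–11: 769 + 878 + 440 + 466 + 439 + 160 = 3152
Sum over 7–12: 878 + 440 + 466 + 439 + 160 + 456 = 2839
CMA at t=9 = (3152 + 2839) / (2·6) = 5991 / 12 = 499.25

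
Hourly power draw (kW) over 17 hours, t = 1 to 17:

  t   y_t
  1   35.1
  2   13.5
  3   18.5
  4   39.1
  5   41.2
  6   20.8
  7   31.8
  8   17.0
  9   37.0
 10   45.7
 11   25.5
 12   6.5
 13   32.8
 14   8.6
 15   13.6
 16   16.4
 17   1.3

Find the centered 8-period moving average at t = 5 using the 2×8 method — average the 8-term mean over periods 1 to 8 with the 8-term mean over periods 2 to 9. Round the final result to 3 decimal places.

Sum over 1–8: 35.1 + 13.5 + 18.5 + 39.1 + 41.2 + 20.8 + 31.8 + 17.0 = 217.0
Sum over 2–9: 13.5 + 18.5 + 39.1 + 41.2 + 20.8 + 31.8 + 17.0 + 37.0 = 218.9
CMA at t=5 = (217.0 + 218.9) / (2·8) = 435.9 / 16 = 27.244

27.244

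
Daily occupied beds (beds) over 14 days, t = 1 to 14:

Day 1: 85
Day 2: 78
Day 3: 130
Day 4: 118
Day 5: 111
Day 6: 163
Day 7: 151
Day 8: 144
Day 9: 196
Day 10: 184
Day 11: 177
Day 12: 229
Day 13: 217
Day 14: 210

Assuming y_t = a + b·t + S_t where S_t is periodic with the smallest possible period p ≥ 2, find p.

3

First differences y_{t+1} − y_t: -7, 52, -12, -7, 52, -12, -7, 52, …
The difference pattern repeats every 3 terms and not for any smaller step, so p = 3.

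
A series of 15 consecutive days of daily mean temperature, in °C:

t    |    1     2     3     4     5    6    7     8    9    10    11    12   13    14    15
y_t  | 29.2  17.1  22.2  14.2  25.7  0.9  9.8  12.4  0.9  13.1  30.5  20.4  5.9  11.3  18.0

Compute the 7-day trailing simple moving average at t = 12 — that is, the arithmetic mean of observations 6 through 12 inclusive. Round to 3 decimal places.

Sum of periods 6–12: 0.9 + 9.8 + 12.4 + 0.9 + 13.1 + 30.5 + 20.4 = 88.0
Divide by 7: 88.0 / 7 = 12.571

12.571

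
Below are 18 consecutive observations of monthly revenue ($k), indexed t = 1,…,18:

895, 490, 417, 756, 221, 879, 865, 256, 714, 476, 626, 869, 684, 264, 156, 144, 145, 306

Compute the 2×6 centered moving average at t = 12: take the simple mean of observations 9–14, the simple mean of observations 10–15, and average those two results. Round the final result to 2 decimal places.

559.00

Sum over 9–14: 714 + 476 + 626 + 869 + 684 + 264 = 3633
Sum over 10–15: 476 + 626 + 869 + 684 + 264 + 156 = 3075
CMA at t=12 = (3633 + 3075) / (2·6) = 6708 / 12 = 559.00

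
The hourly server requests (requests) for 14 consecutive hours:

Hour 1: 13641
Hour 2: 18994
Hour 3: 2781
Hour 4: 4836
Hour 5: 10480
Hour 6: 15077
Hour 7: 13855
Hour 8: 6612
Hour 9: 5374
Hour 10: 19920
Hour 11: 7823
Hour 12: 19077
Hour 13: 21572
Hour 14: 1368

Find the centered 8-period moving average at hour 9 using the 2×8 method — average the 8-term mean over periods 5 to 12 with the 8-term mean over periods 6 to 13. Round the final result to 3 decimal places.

12970.500

Sum over 5–12: 10480 + 15077 + 13855 + 6612 + 5374 + 19920 + 7823 + 19077 = 98218
Sum over 6–13: 15077 + 13855 + 6612 + 5374 + 19920 + 7823 + 19077 + 21572 = 109310
CMA at t=9 = (98218 + 109310) / (2·8) = 207528 / 16 = 12970.500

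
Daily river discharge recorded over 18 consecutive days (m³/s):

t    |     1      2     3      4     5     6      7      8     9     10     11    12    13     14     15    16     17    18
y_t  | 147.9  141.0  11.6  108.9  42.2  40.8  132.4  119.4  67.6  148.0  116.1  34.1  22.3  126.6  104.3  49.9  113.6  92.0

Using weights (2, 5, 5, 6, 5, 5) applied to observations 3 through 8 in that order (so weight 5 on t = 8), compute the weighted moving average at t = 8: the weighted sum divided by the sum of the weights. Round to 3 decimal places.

Weighted sum: 2·11.6 + 5·108.9 + 5·42.2 + 6·40.8 + 5·132.4 + 5·119.4 = 23.2 + 544.5 + 211.0 + 244.8 + 662.0 + 597.0 = 2282.5
Weight total: 2 + 5 + 5 + 6 + 5 + 5 = 28
WMA = 2282.5 / 28 = 81.518

81.518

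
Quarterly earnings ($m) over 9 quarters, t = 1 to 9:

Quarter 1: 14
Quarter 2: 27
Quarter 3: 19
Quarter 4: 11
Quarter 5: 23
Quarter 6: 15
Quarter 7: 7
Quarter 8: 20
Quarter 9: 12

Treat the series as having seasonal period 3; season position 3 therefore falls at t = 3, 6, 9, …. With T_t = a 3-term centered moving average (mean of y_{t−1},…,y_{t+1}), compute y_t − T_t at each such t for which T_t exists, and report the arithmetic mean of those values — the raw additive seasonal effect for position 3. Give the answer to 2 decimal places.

Season position 3 occurs at t = 3, 6 (where T_t is defined).
t=3: T_3 = 19.0000; y_3 − T_3 = 19 − 19.0000 = 0.0000
t=6: T_6 = 15.0000; y_6 − T_6 = 15 − 15.0000 = 0.0000
Mean deviation: (0.0000 + 0.0000) / 2 = 0.00

0.00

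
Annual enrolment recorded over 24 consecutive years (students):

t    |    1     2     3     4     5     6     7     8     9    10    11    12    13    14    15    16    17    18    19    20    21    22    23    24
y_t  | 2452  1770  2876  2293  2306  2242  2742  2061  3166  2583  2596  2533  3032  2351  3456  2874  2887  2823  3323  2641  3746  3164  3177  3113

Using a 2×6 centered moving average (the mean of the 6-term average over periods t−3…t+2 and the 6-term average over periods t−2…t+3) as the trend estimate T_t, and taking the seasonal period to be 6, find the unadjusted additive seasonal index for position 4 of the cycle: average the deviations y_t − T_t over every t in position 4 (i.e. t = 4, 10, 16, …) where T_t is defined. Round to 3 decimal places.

-54.361

Season position 4 occurs at t = 4, 10, 16 (where T_t is defined).
t=4: T_4 = 2347.33333; y_4 − T_4 = 2293 − 2347.33333 = -54.33333
t=10: T_10 = 2637.66667; y_10 − T_10 = 2583 − 2637.66667 = -54.66667
t=16: T_16 = 2928.08333; y_16 − T_16 = 2874 − 2928.08333 = -54.08333
Mean deviation: (-54.33333 + -54.66667 + -54.08333) / 3 = -54.361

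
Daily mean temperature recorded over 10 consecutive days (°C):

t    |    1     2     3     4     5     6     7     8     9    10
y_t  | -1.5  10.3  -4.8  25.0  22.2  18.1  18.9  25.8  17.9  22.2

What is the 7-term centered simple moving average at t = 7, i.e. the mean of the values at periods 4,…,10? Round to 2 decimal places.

21.44

Sum of periods 4–10: 25.0 + 22.2 + 18.1 + 18.9 + 25.8 + 17.9 + 22.2 = 150.1
Divide by 7: 150.1 / 7 = 21.44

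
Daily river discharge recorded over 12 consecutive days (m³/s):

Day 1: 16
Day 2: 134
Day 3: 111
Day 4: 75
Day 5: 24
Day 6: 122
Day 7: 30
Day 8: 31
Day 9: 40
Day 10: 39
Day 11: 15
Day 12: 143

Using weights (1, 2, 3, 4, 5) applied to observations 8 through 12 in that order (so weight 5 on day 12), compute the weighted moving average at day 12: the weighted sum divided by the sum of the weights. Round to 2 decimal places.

66.87

Weighted sum: 1·31 + 2·40 + 3·39 + 4·15 + 5·143 = 31 + 80 + 117 + 60 + 715 = 1003
Weight total: 1 + 2 + 3 + 4 + 5 = 15
WMA = 1003 / 15 = 66.87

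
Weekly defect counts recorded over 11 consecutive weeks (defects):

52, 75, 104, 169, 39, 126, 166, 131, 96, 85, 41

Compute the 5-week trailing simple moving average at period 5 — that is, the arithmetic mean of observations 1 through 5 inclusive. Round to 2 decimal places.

Sum of periods 1–5: 52 + 75 + 104 + 169 + 39 = 439
Divide by 5: 439 / 5 = 87.80

87.80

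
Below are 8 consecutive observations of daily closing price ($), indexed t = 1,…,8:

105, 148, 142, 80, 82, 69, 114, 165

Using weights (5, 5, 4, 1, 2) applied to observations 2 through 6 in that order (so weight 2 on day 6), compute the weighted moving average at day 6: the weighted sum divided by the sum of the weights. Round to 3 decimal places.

Weighted sum: 5·148 + 5·142 + 4·80 + 1·82 + 2·69 = 740 + 710 + 320 + 82 + 138 = 1990
Weight total: 5 + 5 + 4 + 1 + 2 = 17
WMA = 1990 / 17 = 117.059

117.059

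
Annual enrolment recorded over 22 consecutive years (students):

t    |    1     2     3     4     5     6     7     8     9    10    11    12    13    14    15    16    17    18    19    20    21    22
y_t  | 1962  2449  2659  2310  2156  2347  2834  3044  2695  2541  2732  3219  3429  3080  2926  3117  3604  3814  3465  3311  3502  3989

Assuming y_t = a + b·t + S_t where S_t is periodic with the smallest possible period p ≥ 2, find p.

5

First differences y_{t+1} − y_t: 487, 210, -349, -154, 191, 487, 210, -349, -154, 191, 487, 210, …
The difference pattern repeats every 5 terms and not for any smaller step, so p = 5.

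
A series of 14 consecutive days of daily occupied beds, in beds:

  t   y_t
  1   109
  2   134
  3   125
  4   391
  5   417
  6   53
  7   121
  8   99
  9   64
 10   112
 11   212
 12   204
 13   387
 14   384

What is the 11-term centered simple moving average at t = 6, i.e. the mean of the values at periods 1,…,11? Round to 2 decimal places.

167.00

Sum of periods 1–11: 109 + 134 + 125 + 391 + 417 + 53 + 121 + 99 + 64 + 112 + 212 = 1837
Divide by 11: 1837 / 11 = 167.00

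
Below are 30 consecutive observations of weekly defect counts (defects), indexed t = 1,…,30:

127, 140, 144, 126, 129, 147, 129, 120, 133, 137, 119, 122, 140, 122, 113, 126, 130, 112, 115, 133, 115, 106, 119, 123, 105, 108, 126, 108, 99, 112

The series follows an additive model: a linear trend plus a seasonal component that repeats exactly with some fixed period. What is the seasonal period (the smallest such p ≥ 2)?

First differences y_{t+1} − y_t: 13, 4, -18, 3, 18, -18, -9, 13, 4, -18, 3, 18, -18, -9, 13, 4, …
The difference pattern repeats every 7 terms and not for any smaller step, so p = 7.

7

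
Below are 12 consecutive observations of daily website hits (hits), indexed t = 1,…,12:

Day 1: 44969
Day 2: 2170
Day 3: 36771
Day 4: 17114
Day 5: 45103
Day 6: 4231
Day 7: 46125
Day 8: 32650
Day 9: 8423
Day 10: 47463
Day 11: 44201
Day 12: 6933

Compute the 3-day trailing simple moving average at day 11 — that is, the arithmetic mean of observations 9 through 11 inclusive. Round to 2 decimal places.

Sum of periods 9–11: 8423 + 47463 + 44201 = 100087
Divide by 3: 100087 / 3 = 33362.33

33362.33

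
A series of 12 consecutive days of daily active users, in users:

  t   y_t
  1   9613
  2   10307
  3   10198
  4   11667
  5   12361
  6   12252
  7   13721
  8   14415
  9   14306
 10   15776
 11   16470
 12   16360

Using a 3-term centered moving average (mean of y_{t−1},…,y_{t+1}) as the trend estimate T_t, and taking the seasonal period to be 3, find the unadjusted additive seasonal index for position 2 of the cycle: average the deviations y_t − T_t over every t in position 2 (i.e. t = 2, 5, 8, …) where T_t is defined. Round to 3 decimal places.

Season position 2 occurs at t = 2, 5, 8, 11 (where T_t is defined).
t=2: T_2 = 10039.33333; y_2 − T_2 = 10307 − 10039.33333 = 267.66667
t=5: T_5 = 12093.33333; y_5 − T_5 = 12361 − 12093.33333 = 267.66667
t=8: T_8 = 14147.33333; y_8 − T_8 = 14415 − 14147.33333 = 267.66667
t=11: T_11 = 16202.00000; y_11 − T_11 = 16470 − 16202.00000 = 268.00000
Mean deviation: (267.66667 + 267.66667 + 267.66667 + 268.00000) / 4 = 267.750

267.750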